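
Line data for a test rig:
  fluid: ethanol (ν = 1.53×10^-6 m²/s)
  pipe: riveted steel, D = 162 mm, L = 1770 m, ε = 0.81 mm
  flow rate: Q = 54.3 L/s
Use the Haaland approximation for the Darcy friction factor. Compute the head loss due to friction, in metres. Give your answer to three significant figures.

h_f ≈ 119 m

V = 4Q/(πD²) = 4·0.0543/(π·0.162²) = 2.634 m/s
Re = VD/ν = 2.634·0.162/1.53×10^-6 = 2.79×10^5 → turbulent
ε/D = 0.81/162 = 0.00500
Haaland: f = 0.03074
h_f = f(L/D)V²/(2g) = 0.03074·(1770/0.162)·2.634²/(2·9.81) = 118.8 m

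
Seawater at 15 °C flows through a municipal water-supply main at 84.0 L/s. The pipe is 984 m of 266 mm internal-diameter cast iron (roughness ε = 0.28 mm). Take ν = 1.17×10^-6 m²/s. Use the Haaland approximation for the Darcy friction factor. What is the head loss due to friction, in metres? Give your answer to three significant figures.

V = 4Q/(πD²) = 4·0.0840/(π·0.266²) = 1.512 m/s
Re = VD/ν = 1.512·0.266/1.17×10^-6 = 3.44×10^5 → turbulent
ε/D = 0.28/266 = 0.00105
Haaland: f = 0.02064
h_f = f(L/D)V²/(2g) = 0.02064·(984/0.266)·1.512²/(2·9.81) = 8.893 m

h_f ≈ 8.89 m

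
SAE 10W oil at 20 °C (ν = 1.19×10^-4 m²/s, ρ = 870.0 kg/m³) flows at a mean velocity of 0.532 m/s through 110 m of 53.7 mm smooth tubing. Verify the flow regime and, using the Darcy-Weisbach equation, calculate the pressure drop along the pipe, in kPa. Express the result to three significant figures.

Re = VD/ν = 0.532·0.05370/1.19×10^-4 = 240 → laminar (Re < 2300)
f = 64/Re = 0.2666
h_f = f(L/D)V²/(2g) = 0.2666·(110/0.05370)·0.532²/(2·9.81) = 7.877 m
Δp = ρg·h_f = 870.0·9.81·7.877 = 67.23 kPa

Δp ≈ 67.2 kPa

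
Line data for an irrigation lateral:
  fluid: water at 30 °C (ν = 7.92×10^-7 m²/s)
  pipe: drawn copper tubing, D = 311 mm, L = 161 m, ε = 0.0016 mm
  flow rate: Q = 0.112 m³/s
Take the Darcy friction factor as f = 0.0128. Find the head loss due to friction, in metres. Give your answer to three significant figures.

h_f ≈ 0.734 m

V = 4Q/(πD²) = 4·0.112/(π·0.311²) = 1.474 m/s
h_f = f(L/D)V²/(2g) = 0.01280·(161/0.311)·1.474²/(2·9.81) = 0.7342 m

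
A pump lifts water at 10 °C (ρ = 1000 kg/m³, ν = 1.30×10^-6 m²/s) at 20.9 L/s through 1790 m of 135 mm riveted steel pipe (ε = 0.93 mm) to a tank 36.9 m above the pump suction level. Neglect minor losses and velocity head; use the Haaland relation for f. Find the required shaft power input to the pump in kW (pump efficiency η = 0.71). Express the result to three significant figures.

V = 4Q/(πD²) = 1.460 m/s; Re = 1.52×10^5; ε/D = 0.00689; f = 0.03407
h_f = f(L/D)V²/2g = 49.09 m
Total head H = z + h_f = 36.9 + 49.09 = 85.99 m
P_hyd = ρgQH = 1000·9.81·0.0209·85.99 = 17.63 kW
P_shaft = P_hyd/η = 17.63/0.71 = 24.83 kW

P_shaft ≈ 24.8 kW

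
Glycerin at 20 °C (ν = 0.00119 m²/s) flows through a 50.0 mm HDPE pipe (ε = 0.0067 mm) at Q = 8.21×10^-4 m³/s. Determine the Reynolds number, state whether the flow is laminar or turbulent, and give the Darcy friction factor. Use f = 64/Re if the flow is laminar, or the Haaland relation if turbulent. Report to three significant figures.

V = 4Q/(πD²) = 0.4181 m/s
Re = VD/ν = 0.4181·0.0500/0.00119 = 17.6
Re < 2300 → laminar → f = 64/Re = 3.643

Re ≈ 17.6; laminar; f = 64/Re ≈ 3.64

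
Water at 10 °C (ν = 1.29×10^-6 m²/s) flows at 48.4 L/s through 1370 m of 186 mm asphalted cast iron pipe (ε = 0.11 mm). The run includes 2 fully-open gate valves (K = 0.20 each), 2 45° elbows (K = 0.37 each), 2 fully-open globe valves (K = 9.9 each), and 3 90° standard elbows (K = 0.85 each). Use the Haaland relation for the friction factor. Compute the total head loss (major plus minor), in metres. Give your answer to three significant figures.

V = 4Q/(πD²) = 1.781 m/s; V²/2g = 0.1617 m
Re = 2.57×10^5, ε/D = 5.91×10^-4 → f = 0.01876 (Haaland)
Major: h_f = f(L/D)·V²/2g = 0.01876·7366·0.1617 = 22.35 m
Minor: ΣK = 23.5; h_m = ΣK·V²/2g = 3.799 m
Total H_L = 22.35 + 3.799 = 26.15 m

H_L ≈ 26.1 m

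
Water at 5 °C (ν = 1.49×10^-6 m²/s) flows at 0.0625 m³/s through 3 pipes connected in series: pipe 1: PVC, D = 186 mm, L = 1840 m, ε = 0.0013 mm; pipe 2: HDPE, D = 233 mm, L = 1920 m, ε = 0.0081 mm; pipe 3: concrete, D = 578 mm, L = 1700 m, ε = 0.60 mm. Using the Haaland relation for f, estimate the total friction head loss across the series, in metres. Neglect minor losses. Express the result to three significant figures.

Pipe 1: V = 2.300 m/s, Re = 2.87×10^5, ε/D = 6.99×10^-6, f = 0.01451, h_1 = f(L/D)V²/2g = 38.72 m
Pipe 2: V = 1.466 m/s, Re = 2.29×10^5, ε/D = 3.48×10^-5, f = 0.01534, h_2 = f(L/D)V²/2g = 13.85 m
Pipe 3: V = 0.2382 m/s, Re = 9.24×10^4, ε/D = 0.00104, f = 0.02225, h_3 = f(L/D)V²/2g = 0.1893 m
Series → Q common, losses add: H = Σh = 52.76 m

H ≈ 52.8 m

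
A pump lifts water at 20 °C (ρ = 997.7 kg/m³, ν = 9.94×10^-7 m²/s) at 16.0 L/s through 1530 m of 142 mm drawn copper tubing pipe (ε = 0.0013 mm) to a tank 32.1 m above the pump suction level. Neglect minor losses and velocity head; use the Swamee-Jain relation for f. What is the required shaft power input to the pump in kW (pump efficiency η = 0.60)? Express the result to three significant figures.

V = 4Q/(πD²) = 1.010 m/s; Re = 1.44×10^5; ε/D = 9.15×10^-6; f = 0.01664
h_f = f(L/D)V²/2g = 9.326 m
Total head H = z + h_f = 32.1 + 9.326 = 41.43 m
P_hyd = ρgQH = 997.7·9.81·0.0160·41.43 = 6.487 kW
P_shaft = P_hyd/η = 6.487/0.60 = 10.81 kW

P_shaft ≈ 10.8 kW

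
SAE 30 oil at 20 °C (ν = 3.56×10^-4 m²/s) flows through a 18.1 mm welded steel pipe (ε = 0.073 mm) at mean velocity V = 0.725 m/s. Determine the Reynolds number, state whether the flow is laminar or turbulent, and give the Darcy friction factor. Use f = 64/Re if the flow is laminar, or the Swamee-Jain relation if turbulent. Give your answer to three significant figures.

Re = VD/ν = 0.7250·0.0181/3.56×10^-4 = 36.9
Re < 2300 → laminar → f = 64/Re = 1.736

Re ≈ 36.9; laminar; f = 64/Re ≈ 1.74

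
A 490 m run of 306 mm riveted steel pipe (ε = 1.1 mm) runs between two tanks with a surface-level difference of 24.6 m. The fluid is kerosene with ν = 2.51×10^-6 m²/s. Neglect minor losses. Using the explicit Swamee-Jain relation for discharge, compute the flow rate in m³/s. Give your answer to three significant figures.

Q ≈ 0.242 m³/s

Swamee-Jain (Type II): Q = -0.965·√(gD⁵h_f/L)·ln[ε/(3.7D) + √(3.17ν²L/(gD³h_f))]
√(gD⁵h_f/L) = √(9.81·0.306⁵·24.6/490) = 0.03635
ε/(3.7D) = 9.72×10^-4; √(3.17ν²L/(gD³h_f)) = 3.76×10^-5
Q = -0.965·0.03635·ln(0.001009) = 0.2420 m³/s
Check: V = 3.29 m/s, Re = 4.01×10^5, f = 0.02797, h_f = 24.7 m ≈ 24.6 m ✓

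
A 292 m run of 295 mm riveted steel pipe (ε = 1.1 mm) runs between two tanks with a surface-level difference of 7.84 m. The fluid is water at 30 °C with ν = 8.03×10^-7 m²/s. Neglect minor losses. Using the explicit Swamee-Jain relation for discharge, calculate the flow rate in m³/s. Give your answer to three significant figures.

Q ≈ 0.161 m³/s

Swamee-Jain (Type II): Q = -0.965·√(gD⁵h_f/L)·ln[ε/(3.7D) + √(3.17ν²L/(gD³h_f))]
√(gD⁵h_f/L) = √(9.81·0.295⁵·7.84/292) = 0.02426
ε/(3.7D) = 0.00101; √(3.17ν²L/(gD³h_f)) = 1.74×10^-5
Q = -0.965·0.02426·ln(0.001025) = 0.1611 m³/s
Check: V = 2.36 m/s, Re = 8.66×10^5, f = 0.02805, h_f = 7.86 m ≈ 7.84 m ✓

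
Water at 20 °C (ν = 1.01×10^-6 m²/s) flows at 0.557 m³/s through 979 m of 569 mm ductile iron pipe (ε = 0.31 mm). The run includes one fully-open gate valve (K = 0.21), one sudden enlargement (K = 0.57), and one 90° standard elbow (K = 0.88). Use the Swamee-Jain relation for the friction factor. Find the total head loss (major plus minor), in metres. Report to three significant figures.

H_L ≈ 7.77 m

V = 4Q/(πD²) = 2.190 m/s; V²/2g = 0.2446 m
Re = 1.23×10^6, ε/D = 5.45×10^-4 → f = 0.01750 (Swamee-Jain)
Major: h_f = f(L/D)·V²/2g = 0.01750·1721·0.2446 = 7.364 m
Minor: ΣK = 1.66; h_m = ΣK·V²/2g = 0.4060 m
Total H_L = 7.364 + 0.4060 = 7.770 m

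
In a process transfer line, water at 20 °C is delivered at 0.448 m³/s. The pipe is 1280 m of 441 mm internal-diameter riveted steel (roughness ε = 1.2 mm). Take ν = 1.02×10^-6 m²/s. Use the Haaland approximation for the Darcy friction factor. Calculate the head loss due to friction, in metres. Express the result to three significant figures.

V = 4Q/(πD²) = 4·0.448/(π·0.441²) = 2.933 m/s
Re = VD/ν = 2.933·0.441/1.02×10^-6 = 1.27×10^6 → turbulent
ε/D = 1.2/441 = 0.00272
Haaland: f = 0.02562
h_f = f(L/D)V²/(2g) = 0.02562·(1280/0.441)·2.933²/(2·9.81) = 32.60 m

h_f ≈ 32.6 m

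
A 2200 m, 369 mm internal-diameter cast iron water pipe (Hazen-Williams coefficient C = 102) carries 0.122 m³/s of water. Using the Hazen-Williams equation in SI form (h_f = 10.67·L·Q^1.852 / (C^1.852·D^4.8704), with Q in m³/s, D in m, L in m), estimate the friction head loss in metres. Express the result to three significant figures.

h_f ≈ 11.7 m

h_f = 10.67·2200·0.122^1.852 / (102^1.852·0.369^4.8704) = 11.68 m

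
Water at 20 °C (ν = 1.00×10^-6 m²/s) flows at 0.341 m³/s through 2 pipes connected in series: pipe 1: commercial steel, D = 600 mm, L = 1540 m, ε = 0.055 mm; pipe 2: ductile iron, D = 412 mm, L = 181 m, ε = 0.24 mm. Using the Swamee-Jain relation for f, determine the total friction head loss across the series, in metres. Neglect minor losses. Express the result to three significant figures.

Pipe 1: V = 1.206 m/s, Re = 7.24×10^5, ε/D = 9.17×10^-5, f = 0.01380, h_1 = f(L/D)V²/2g = 2.625 m
Pipe 2: V = 2.558 m/s, Re = 1.05×10^6, ε/D = 5.83×10^-4, f = 0.01781, h_2 = f(L/D)V²/2g = 2.609 m
Series → Q common, losses add: H = Σh = 5.234 m

H ≈ 5.23 m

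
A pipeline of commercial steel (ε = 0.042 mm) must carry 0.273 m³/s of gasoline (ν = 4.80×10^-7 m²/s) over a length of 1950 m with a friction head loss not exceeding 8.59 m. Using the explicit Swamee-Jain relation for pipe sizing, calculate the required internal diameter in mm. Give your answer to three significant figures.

D ≈ 451 mm

Swamee-Jain (Type III): D = 0.66·[ε^1.25·(LQ²/(gh_f))^4.75 + ν·Q^9.4·(L/(gh_f))^5.2]^0.04
LQ²/(gh_f) = 1.725; L/(gh_f) = 23.14
Term 1 = ε^1.25·(…)^4.75 = 4.50×10^-5; Term 2 = ν·Q^9.4·(…)^5.2 = 2.99×10^-5
D = 0.66·(4.50×10^-5 + 2.99×10^-5)^0.04 = 0.4514 m = 451 mm
Check: V = 1.71 m/s, Re = 1.60×10^6, f = 0.01293, h_f = 8.29 m ≈ 8.59 m ✓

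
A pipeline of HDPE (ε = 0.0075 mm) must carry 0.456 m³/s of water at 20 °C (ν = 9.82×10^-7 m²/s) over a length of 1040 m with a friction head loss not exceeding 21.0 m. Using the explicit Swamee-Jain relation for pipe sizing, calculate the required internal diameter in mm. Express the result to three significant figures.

D ≈ 398 mm

Swamee-Jain (Type III): D = 0.66·[ε^1.25·(LQ²/(gh_f))^4.75 + ν·Q^9.4·(L/(gh_f))^5.2]^0.04
LQ²/(gh_f) = 1.050; L/(gh_f) = 5.048
Term 1 = ε^1.25·(…)^4.75 = 4.94×10^-7; Term 2 = ν·Q^9.4·(…)^5.2 = 2.77×10^-6
D = 0.66·(4.94×10^-7 + 2.77×10^-6)^0.04 = 0.3982 m = 398 mm
Check: V = 3.66 m/s, Re = 1.48×10^6, f = 0.01144, h_f = 20.4 m ≈ 21.0 m ✓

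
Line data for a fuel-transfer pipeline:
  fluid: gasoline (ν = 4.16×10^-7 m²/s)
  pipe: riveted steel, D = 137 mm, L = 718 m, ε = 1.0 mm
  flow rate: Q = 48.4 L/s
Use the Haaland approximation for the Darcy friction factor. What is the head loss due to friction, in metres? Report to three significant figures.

V = 4Q/(πD²) = 4·0.0484/(π·0.137²) = 3.283 m/s
Re = VD/ν = 3.283·0.137/4.16×10^-7 = 1.08×10^6 → turbulent
ε/D = 1.0/137 = 0.00730
Haaland: f = 0.03430
h_f = f(L/D)V²/(2g) = 0.03430·(718/0.137)·3.283²/(2·9.81) = 98.77 m

h_f ≈ 98.8 m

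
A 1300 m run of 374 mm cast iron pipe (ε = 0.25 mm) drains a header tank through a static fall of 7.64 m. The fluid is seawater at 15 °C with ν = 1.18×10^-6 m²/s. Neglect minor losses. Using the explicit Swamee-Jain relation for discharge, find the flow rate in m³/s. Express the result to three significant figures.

Q ≈ 0.167 m³/s

Swamee-Jain (Type II): Q = -0.965·√(gD⁵h_f/L)·ln[ε/(3.7D) + √(3.17ν²L/(gD³h_f))]
√(gD⁵h_f/L) = √(9.81·0.374⁵·7.64/1300) = 0.02054
ε/(3.7D) = 1.81×10^-4; √(3.17ν²L/(gD³h_f)) = 3.83×10^-5
Q = -0.965·0.02054·ln(2.189×10^-4) = 0.1670 m³/s
Check: V = 1.52 m/s, Re = 4.82×10^5, f = 0.01878, h_f = 7.69 m ≈ 7.64 m ✓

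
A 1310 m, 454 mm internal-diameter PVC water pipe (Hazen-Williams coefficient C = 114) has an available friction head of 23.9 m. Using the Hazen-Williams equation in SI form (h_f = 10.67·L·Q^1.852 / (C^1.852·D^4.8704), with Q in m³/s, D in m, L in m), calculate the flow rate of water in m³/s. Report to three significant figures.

Q ≈ 0.458 m³/s

Rearranging: Q = [h_f·C^1.852·D^4.8704 / (10.67·L)]^(1/1.852)
Q = [23.9·114^1.852·0.454^4.8704 / (10.67·1310)]^0.540 = 0.4581 m³/s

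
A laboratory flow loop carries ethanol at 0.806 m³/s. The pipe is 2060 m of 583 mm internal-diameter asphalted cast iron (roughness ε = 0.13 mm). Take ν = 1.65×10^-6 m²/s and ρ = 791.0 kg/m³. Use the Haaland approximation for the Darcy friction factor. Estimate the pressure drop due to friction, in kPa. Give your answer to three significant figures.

Δp ≈ 189 kPa

V = 4Q/(πD²) = 4·0.806/(π·0.583²) = 3.019 m/s
Re = VD/ν = 3.019·0.583/1.65×10^-6 = 1.07×10^6 → turbulent
ε/D = 0.13/583 = 2.23×10^-4
Haaland: f = 0.01480
h_f = f(L/D)V²/(2g) = 0.01480·(2060/0.583)·3.019²/(2·9.81) = 24.31 m
Δp = ρg·h_f = 791.0·9.81·24.31 = 188.6 kPa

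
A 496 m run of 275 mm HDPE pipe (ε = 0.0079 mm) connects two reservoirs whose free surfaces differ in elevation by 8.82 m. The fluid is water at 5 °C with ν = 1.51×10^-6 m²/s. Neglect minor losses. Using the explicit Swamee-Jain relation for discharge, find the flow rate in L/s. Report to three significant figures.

Q ≈ 158 L/s

Swamee-Jain (Type II): Q = -0.965·√(gD⁵h_f/L)·ln[ε/(3.7D) + √(3.17ν²L/(gD³h_f))]
√(gD⁵h_f/L) = √(9.81·0.275⁵·8.82/496) = 0.01656
ε/(3.7D) = 7.76×10^-6; √(3.17ν²L/(gD³h_f)) = 4.46×10^-5
Q = -0.965·0.01656·ln(5.240×10^-5) = 0.1575 m³/s
Check: V = 2.65 m/s, Re = 4.83×10^5, f = 0.01361, h_f = 8.80 m ≈ 8.82 m ✓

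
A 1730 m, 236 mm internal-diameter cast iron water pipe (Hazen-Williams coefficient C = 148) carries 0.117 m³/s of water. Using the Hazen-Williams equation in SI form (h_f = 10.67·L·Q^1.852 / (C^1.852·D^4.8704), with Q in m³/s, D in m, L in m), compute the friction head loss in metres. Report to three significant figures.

h_f = 10.67·1730·0.117^1.852 / (148^1.852·0.236^4.8704) = 37.61 m

h_f ≈ 37.6 m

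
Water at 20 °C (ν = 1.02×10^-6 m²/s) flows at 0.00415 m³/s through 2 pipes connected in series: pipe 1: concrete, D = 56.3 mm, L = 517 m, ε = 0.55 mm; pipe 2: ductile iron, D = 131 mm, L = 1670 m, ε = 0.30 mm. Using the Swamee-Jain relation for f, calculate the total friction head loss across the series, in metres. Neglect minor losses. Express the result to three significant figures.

Pipe 1: V = 1.667 m/s, Re = 9.20×10^4, ε/D = 0.00977, f = 0.03853, h_1 = f(L/D)V²/2g = 50.11 m
Pipe 2: V = 0.3079 m/s, Re = 3.95×10^4, ε/D = 0.00229, f = 0.02807, h_2 = f(L/D)V²/2g = 1.729 m
Series → Q common, losses add: H = Σh = 51.84 m

H ≈ 51.8 m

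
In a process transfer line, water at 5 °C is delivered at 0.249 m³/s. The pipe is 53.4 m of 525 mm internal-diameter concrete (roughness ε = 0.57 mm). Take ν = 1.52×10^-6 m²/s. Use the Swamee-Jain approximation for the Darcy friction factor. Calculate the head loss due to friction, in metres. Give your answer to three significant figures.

V = 4Q/(πD²) = 4·0.249/(π·0.525²) = 1.150 m/s
Re = VD/ν = 1.150·0.525/1.52×10^-6 = 3.97×10^5 → turbulent
ε/D = 0.57/525 = 0.00109
Swamee-Jain: f = 0.02087
h_f = f(L/D)V²/(2g) = 0.02087·(53.4/0.525)·1.150²/(2·9.81) = 0.1431 m

h_f ≈ 0.143 m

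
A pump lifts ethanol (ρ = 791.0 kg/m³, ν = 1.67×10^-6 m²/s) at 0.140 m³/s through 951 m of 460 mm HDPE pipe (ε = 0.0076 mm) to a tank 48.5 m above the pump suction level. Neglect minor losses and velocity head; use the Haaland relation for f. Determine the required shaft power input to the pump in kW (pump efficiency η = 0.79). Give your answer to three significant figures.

V = 4Q/(πD²) = 0.8424 m/s; Re = 2.32×10^5; ε/D = 1.65×10^-5; f = 0.01517
h_f = f(L/D)V²/2g = 1.135 m
Total head H = z + h_f = 48.5 + 1.135 = 49.63 m
P_hyd = ρgQH = 791.0·9.81·0.140·49.63 = 53.92 kW
P_shaft = P_hyd/η = 53.92/0.79 = 68.25 kW

P_shaft ≈ 68.3 kW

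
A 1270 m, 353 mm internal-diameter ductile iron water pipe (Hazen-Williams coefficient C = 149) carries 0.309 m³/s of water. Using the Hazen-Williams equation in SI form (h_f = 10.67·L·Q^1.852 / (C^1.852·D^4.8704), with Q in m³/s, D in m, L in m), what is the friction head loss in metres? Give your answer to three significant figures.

h_f ≈ 23.2 m

h_f = 10.67·1270·0.309^1.852 / (149^1.852·0.353^4.8704) = 23.18 m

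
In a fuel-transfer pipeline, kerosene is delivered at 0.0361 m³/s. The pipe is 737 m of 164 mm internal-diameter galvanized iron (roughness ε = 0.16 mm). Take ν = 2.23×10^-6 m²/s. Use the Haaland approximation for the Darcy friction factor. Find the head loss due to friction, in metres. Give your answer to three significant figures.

h_f ≈ 14.4 m

V = 4Q/(πD²) = 4·0.0361/(π·0.164²) = 1.709 m/s
Re = VD/ν = 1.709·0.164/2.23×10^-6 = 1.26×10^5 → turbulent
ε/D = 0.16/164 = 9.76×10^-4
Haaland: f = 0.02146
h_f = f(L/D)V²/(2g) = 0.02146·(737/0.164)·1.709²/(2·9.81) = 14.36 m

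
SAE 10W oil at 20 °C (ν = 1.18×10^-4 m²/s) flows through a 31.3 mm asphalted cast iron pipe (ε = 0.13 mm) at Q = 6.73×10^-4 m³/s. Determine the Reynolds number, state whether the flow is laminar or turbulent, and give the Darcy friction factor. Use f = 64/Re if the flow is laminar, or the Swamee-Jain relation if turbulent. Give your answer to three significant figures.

V = 4Q/(πD²) = 0.8747 m/s
Re = VD/ν = 0.8747·0.0313/1.18×10^-4 = 232
Re < 2300 → laminar → f = 64/Re = 0.2759

Re ≈ 232; laminar; f = 64/Re ≈ 0.276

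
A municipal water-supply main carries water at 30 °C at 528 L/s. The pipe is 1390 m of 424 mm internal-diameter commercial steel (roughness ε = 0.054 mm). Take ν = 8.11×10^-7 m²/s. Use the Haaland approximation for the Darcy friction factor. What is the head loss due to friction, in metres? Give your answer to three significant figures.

V = 4Q/(πD²) = 4·0.528/(π·0.424²) = 3.739 m/s
Re = VD/ν = 3.739·0.424/8.11×10^-7 = 1.96×10^6 → turbulent
ε/D = 0.054/424 = 1.27×10^-4
Haaland: f = 0.01321
h_f = f(L/D)V²/(2g) = 0.01321·(1390/0.424)·3.739²/(2·9.81) = 30.86 m

h_f ≈ 30.9 m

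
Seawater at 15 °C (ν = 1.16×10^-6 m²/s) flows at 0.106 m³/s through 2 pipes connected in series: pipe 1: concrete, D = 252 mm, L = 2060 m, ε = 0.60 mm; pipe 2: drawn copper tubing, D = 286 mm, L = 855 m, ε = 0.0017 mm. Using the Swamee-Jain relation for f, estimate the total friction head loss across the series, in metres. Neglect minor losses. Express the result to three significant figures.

H ≈ 52.7 m

Pipe 1: V = 2.125 m/s, Re = 4.62×10^5, ε/D = 0.00238, f = 0.02501, h_1 = f(L/D)V²/2g = 47.07 m
Pipe 2: V = 1.650 m/s, Re = 4.07×10^5, ε/D = 5.94×10^-6, f = 0.01367, h_2 = f(L/D)V²/2g = 5.672 m
Series → Q common, losses add: H = Σh = 52.74 m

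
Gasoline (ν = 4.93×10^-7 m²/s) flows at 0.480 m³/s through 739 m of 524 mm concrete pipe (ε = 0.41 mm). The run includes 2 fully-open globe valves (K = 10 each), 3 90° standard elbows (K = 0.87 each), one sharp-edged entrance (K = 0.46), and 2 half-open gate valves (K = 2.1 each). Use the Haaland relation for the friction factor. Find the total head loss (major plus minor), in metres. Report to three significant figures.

H_L ≈ 13.5 m

V = 4Q/(πD²) = 2.226 m/s; V²/2g = 0.2525 m
Re = 2.37×10^6, ε/D = 7.82×10^-4 → f = 0.01869 (Haaland)
Major: h_f = f(L/D)·V²/2g = 0.01869·1410·0.2525 = 6.655 m
Minor: ΣK = 27.3; h_m = ΣK·V²/2g = 6.886 m
Total H_L = 6.655 + 6.886 = 13.54 m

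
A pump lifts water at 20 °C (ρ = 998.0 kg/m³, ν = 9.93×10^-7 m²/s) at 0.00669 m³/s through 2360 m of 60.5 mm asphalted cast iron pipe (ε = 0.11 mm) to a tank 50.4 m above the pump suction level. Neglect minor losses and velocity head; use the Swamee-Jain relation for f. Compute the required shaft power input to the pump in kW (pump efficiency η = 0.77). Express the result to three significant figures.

P_shaft ≈ 26.6 kW

V = 4Q/(πD²) = 2.327 m/s; Re = 1.42×10^5; ε/D = 0.00182; f = 0.02434
h_f = f(L/D)V²/2g = 262.1 m
Total head H = z + h_f = 50.4 + 262.1 = 312.5 m
P_hyd = ρgQH = 998.0·9.81·0.00669·312.5 = 20.47 kW
P_shaft = P_hyd/η = 20.47/0.77 = 26.58 kW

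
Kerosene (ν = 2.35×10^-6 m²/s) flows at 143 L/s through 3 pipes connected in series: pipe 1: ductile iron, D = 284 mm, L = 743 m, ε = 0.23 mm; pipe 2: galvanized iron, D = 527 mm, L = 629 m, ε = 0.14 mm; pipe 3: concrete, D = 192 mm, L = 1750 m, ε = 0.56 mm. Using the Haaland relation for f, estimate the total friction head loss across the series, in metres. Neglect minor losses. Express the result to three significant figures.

H ≈ 312 m

Pipe 1: V = 2.257 m/s, Re = 2.73×10^5, ε/D = 8.10×10^-4, f = 0.01977, h_1 = f(L/D)V²/2g = 13.43 m
Pipe 2: V = 0.6556 m/s, Re = 1.47×10^5, ε/D = 2.66×10^-4, f = 0.01799, h_2 = f(L/D)V²/2g = 0.4703 m
Pipe 3: V = 4.939 m/s, Re = 4.04×10^5, ε/D = 0.00292, f = 0.02632, h_3 = f(L/D)V²/2g = 298.3 m
Series → Q common, losses add: H = Σh = 312.2 m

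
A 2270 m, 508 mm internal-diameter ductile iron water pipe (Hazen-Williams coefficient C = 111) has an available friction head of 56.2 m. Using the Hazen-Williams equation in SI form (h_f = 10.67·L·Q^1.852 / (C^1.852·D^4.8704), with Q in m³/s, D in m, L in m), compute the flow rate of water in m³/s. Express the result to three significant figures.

Q ≈ 0.707 m³/s

Rearranging: Q = [h_f·C^1.852·D^4.8704 / (10.67·L)]^(1/1.852)
Q = [56.2·111^1.852·0.508^4.8704 / (10.67·2270)]^0.540 = 0.7068 m³/s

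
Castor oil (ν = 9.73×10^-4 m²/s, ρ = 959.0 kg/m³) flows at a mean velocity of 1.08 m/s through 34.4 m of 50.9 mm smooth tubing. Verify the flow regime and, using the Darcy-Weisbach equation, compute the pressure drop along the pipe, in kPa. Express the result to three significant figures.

Re = VD/ν = 1.08·0.05090/9.73×10^-4 = 56.5 → laminar (Re < 2300)
f = 64/Re = 1.133
h_f = f(L/D)V²/(2g) = 1.133·(34.4/0.05090)·1.08²/(2·9.81) = 45.51 m
Δp = ρg·h_f = 959.0·9.81·45.51 = 428.2 kPa

Δp ≈ 428 kPa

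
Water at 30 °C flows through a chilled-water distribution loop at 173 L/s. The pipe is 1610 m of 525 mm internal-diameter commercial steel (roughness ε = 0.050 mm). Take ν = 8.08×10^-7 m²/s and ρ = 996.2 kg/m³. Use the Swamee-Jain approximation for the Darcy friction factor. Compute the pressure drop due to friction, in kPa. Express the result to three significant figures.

Δp ≈ 14.0 kPa

V = 4Q/(πD²) = 4·0.173/(π·0.525²) = 0.7992 m/s
Re = VD/ν = 0.7992·0.525/8.08×10^-7 = 5.19×10^5 → turbulent
ε/D = 0.050/525 = 9.52×10^-5
Swamee-Jain: f = 0.01435
h_f = f(L/D)V²/(2g) = 0.01435·(1610/0.525)·0.7992²/(2·9.81) = 1.432 m
Δp = ρg·h_f = 996.2·9.81·1.432 = 14.00 kPa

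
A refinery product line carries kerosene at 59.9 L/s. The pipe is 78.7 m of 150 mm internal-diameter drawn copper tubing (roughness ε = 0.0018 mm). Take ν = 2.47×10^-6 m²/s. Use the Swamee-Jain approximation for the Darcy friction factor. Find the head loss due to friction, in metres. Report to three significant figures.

h_f ≈ 4.78 m

V = 4Q/(πD²) = 4·0.0599/(π·0.150²) = 3.390 m/s
Re = VD/ν = 3.390·0.150/2.47×10^-6 = 2.06×10^5 → turbulent
ε/D = 0.0018/150 = 1.20×10^-5
Swamee-Jain: f = 0.01556
h_f = f(L/D)V²/(2g) = 0.01556·(78.7/0.150)·3.390²/(2·9.81) = 4.780 m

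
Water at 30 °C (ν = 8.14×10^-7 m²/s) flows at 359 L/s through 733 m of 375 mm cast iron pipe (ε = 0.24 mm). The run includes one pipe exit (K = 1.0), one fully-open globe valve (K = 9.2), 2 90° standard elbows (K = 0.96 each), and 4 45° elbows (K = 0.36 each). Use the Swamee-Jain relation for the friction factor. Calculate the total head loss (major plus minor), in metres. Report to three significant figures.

H_L ≈ 26.3 m

V = 4Q/(πD²) = 3.250 m/s; V²/2g = 0.5385 m
Re = 1.50×10^6, ε/D = 6.40×10^-4 → f = 0.01803 (Swamee-Jain)
Major: h_f = f(L/D)·V²/2g = 0.01803·1955·0.5385 = 18.98 m
Minor: ΣK = 13.6; h_m = ΣK·V²/2g = 7.302 m
Total H_L = 18.98 + 7.302 = 26.28 m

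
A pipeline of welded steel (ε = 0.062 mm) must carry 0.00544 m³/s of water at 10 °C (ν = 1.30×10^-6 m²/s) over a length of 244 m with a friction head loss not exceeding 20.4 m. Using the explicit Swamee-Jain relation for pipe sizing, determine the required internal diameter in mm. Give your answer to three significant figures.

Swamee-Jain (Type III): D = 0.66·[ε^1.25·(LQ²/(gh_f))^4.75 + ν·Q^9.4·(L/(gh_f))^5.2]^0.04
LQ²/(gh_f) = 3.608×10^-5; L/(gh_f) = 1.219
Term 1 = ε^1.25·(…)^4.75 = 4.34×10^-27; Term 2 = ν·Q^9.4·(…)^5.2 = 1.89×10^-27
D = 0.66·(4.34×10^-27 + 1.89×10^-27)^0.04 = 0.05906 m = 59.1 mm
Check: V = 1.99 m/s, Re = 9.02×10^4, f = 0.02273, h_f = 18.9 m ≈ 20.4 m ✓

D ≈ 59.1 mm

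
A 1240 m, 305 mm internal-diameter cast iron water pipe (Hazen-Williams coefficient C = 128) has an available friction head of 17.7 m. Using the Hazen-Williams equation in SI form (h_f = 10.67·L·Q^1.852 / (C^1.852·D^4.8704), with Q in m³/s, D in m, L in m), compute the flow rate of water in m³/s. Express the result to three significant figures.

Q ≈ 0.158 m³/s

Rearranging: Q = [h_f·C^1.852·D^4.8704 / (10.67·L)]^(1/1.852)
Q = [17.7·128^1.852·0.305^4.8704 / (10.67·1240)]^0.540 = 0.1583 m³/s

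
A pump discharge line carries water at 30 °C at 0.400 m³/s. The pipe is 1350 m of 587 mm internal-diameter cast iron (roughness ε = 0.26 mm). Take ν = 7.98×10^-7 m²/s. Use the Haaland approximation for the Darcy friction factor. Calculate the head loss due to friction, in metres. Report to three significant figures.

V = 4Q/(πD²) = 4·0.400/(π·0.587²) = 1.478 m/s
Re = VD/ν = 1.478·0.587/7.98×10^-7 = 1.09×10^6 → turbulent
ε/D = 0.26/587 = 4.43×10^-4
Haaland: f = 0.01673
h_f = f(L/D)V²/(2g) = 0.01673·(1350/0.587)·1.478²/(2·9.81) = 4.284 m

h_f ≈ 4.28 m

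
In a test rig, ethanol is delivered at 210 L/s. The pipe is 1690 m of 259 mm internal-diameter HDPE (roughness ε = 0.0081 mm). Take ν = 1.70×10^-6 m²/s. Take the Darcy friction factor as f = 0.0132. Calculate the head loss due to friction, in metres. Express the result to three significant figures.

h_f ≈ 69.7 m

V = 4Q/(πD²) = 4·0.210/(π·0.259²) = 3.986 m/s
h_f = f(L/D)V²/(2g) = 0.01320·(1690/0.259)·3.986²/(2·9.81) = 69.75 m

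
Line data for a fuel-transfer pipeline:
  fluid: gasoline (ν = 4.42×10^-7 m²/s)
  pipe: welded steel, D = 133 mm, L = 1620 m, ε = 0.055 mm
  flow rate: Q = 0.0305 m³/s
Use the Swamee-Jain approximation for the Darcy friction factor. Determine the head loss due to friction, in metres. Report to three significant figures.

V = 4Q/(πD²) = 4·0.0305/(π·0.133²) = 2.195 m/s
Re = VD/ν = 2.195·0.133/4.42×10^-7 = 6.61×10^5 → turbulent
ε/D = 0.055/133 = 4.14×10^-4
Swamee-Jain: f = 0.01697
h_f = f(L/D)V²/(2g) = 0.01697·(1620/0.133)·2.195²/(2·9.81) = 50.76 m

h_f ≈ 50.8 m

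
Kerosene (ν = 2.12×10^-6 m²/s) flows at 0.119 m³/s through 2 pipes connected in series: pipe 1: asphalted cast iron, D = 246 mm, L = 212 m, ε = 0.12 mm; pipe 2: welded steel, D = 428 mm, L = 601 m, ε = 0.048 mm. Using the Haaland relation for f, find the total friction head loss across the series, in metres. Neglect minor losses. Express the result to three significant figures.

H ≈ 5.79 m

Pipe 1: V = 2.504 m/s, Re = 2.91×10^5, ε/D = 4.88×10^-4, f = 0.01804, h_1 = f(L/D)V²/2g = 4.968 m
Pipe 2: V = 0.8271 m/s, Re = 1.67×10^5, ε/D = 1.12×10^-4, f = 0.01675, h_2 = f(L/D)V²/2g = 0.8201 m
Series → Q common, losses add: H = Σh = 5.788 m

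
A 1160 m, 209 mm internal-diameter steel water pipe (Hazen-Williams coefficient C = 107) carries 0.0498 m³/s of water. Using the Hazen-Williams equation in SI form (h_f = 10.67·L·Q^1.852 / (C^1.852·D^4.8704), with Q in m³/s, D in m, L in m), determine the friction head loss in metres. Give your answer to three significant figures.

h_f ≈ 17.1 m

h_f = 10.67·1160·0.0498^1.852 / (107^1.852·0.209^4.8704) = 17.09 m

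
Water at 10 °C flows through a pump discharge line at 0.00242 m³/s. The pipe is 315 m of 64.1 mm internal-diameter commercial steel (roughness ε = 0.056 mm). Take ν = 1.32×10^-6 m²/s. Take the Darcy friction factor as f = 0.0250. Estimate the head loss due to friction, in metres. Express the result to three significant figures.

h_f ≈ 3.52 m

V = 4Q/(πD²) = 4·0.00242/(π·0.0641²) = 0.7499 m/s
h_f = f(L/D)V²/(2g) = 0.02500·(315/0.0641)·0.7499²/(2·9.81) = 3.521 m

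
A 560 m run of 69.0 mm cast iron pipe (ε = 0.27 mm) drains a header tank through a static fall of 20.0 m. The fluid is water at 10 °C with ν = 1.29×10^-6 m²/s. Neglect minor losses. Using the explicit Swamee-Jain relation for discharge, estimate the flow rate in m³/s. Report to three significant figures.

Q ≈ 0.00476 m³/s

Swamee-Jain (Type II): Q = -0.965·√(gD⁵h_f/L)·ln[ε/(3.7D) + √(3.17ν²L/(gD³h_f))]
√(gD⁵h_f/L) = √(9.81·0.0690⁵·20.0/560) = 7.402×10^-4
ε/(3.7D) = 0.00106; √(3.17ν²L/(gD³h_f)) = 2.14×10^-4
Q = -0.965·7.402×10^-4·ln(0.001272) = 0.004763 m³/s
Check: V = 1.27 m/s, Re = 6.81×10^4, f = 0.03011, h_f = 20.2 m ≈ 20.0 m ✓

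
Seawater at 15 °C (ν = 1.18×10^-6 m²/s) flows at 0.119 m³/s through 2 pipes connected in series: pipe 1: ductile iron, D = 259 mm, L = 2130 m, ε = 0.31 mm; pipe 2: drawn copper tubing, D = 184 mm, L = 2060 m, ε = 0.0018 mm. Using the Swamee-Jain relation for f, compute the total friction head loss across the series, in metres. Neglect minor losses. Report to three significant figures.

H ≈ 189 m

Pipe 1: V = 2.259 m/s, Re = 4.96×10^5, ε/D = 0.00120, f = 0.02118, h_1 = f(L/D)V²/2g = 45.28 m
Pipe 2: V = 4.475 m/s, Re = 6.98×10^5, ε/D = 9.78×10^-6, f = 0.01254, h_2 = f(L/D)V²/2g = 143.3 m
Series → Q common, losses add: H = Σh = 188.6 m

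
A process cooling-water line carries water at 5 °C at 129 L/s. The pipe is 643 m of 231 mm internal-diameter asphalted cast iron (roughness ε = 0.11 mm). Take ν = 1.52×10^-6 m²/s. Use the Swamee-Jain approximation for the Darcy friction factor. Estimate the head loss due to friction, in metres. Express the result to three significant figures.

h_f ≈ 23.8 m

V = 4Q/(πD²) = 4·0.129/(π·0.231²) = 3.078 m/s
Re = VD/ν = 3.078·0.231/1.52×10^-6 = 4.68×10^5 → turbulent
ε/D = 0.11/231 = 4.76×10^-4
Swamee-Jain: f = 0.01769
h_f = f(L/D)V²/(2g) = 0.01769·(643/0.231)·3.078²/(2·9.81) = 23.78 m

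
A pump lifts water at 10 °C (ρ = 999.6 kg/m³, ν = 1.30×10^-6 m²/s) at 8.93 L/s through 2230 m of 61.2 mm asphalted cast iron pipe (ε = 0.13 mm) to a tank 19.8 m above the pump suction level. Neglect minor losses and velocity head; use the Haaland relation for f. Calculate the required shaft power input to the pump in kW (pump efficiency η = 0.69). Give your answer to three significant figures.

V = 4Q/(πD²) = 3.036 m/s; Re = 1.43×10^5; ε/D = 0.00212; f = 0.02489
h_f = f(L/D)V²/2g = 425.9 m
Total head H = z + h_f = 19.8 + 425.9 = 445.7 m
P_hyd = ρgQH = 999.6·9.81·0.00893·445.7 = 39.03 kW
P_shaft = P_hyd/η = 39.03/0.69 = 56.57 kW

P_shaft ≈ 56.6 kW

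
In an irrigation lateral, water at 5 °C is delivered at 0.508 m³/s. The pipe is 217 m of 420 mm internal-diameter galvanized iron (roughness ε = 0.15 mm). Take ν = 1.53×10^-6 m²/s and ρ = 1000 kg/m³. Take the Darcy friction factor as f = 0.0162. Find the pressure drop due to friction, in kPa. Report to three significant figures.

Δp ≈ 56.3 kPa

V = 4Q/(πD²) = 4·0.508/(π·0.420²) = 3.667 m/s
h_f = f(L/D)V²/(2g) = 0.01620·(217/0.420)·3.667²/(2·9.81) = 5.736 m
Δp = ρg·h_f = 1000·9.81·5.736 = 56.27 kPa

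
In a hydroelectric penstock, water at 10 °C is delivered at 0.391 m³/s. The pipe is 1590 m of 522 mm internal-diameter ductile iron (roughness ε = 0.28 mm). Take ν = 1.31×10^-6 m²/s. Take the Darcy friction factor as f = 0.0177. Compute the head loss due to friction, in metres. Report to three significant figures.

V = 4Q/(πD²) = 4·0.391/(π·0.522²) = 1.827 m/s
h_f = f(L/D)V²/(2g) = 0.01770·(1590/0.522)·1.827²/(2·9.81) = 9.173 m

h_f ≈ 9.17 m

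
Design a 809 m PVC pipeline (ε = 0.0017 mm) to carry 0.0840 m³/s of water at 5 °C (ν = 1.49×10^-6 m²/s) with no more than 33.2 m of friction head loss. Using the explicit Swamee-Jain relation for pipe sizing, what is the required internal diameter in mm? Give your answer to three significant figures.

D ≈ 184 mm

Swamee-Jain (Type III): D = 0.66·[ε^1.25·(LQ²/(gh_f))^4.75 + ν·Q^9.4·(L/(gh_f))^5.2]^0.04
LQ²/(gh_f) = 0.01753; L/(gh_f) = 2.484
Term 1 = ε^1.25·(…)^4.75 = 2.79×10^-16; Term 2 = ν·Q^9.4·(…)^5.2 = 1.31×10^-14
D = 0.66·(2.79×10^-16 + 1.31×10^-14)^0.04 = 0.1839 m = 184 mm
Check: V = 3.16 m/s, Re = 3.90×10^5, f = 0.01382, h_f = 31.0 m ≈ 33.2 m ✓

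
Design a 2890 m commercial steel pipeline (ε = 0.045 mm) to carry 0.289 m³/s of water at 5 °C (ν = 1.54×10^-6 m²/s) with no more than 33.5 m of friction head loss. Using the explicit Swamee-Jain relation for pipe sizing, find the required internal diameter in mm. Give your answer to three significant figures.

D ≈ 390 mm

Swamee-Jain (Type III): D = 0.66·[ε^1.25·(LQ²/(gh_f))^4.75 + ν·Q^9.4·(L/(gh_f))^5.2]^0.04
LQ²/(gh_f) = 0.7345; L/(gh_f) = 8.794
Term 1 = ε^1.25·(…)^4.75 = 8.51×10^-7; Term 2 = ν·Q^9.4·(…)^5.2 = 1.07×10^-6
D = 0.66·(8.51×10^-7 + 1.07×10^-6)^0.04 = 0.3898 m = 390 mm
Check: V = 2.42 m/s, Re = 6.13×10^5, f = 0.01434, h_f = 31.8 m ≈ 33.5 m ✓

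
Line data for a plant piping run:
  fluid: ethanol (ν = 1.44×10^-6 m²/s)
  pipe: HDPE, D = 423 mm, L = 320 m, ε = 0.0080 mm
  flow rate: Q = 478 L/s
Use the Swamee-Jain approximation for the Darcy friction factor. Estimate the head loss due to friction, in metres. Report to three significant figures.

V = 4Q/(πD²) = 4·0.478/(π·0.423²) = 3.401 m/s
Re = VD/ν = 3.401·0.423/1.44×10^-6 = 9.99×10^5 → turbulent
ε/D = 0.0080/423 = 1.89×10^-5
Swamee-Jain: f = 0.01206
h_f = f(L/D)V²/(2g) = 0.01206·(320/0.423)·3.401²/(2·9.81) = 5.379 m

h_f ≈ 5.38 m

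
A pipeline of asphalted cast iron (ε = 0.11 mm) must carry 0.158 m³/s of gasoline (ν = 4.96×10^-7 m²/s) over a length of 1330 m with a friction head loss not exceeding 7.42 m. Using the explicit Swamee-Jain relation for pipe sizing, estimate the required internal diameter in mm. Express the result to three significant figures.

Swamee-Jain (Type III): D = 0.66·[ε^1.25·(LQ²/(gh_f))^4.75 + ν·Q^9.4·(L/(gh_f))^5.2]^0.04
LQ²/(gh_f) = 0.4561; L/(gh_f) = 18.27
Term 1 = ε^1.25·(…)^4.75 = 2.71×10^-7; Term 2 = ν·Q^9.4·(…)^5.2 = 5.30×10^-8
D = 0.66·(2.71×10^-7 + 5.30×10^-8)^0.04 = 0.3630 m = 363 mm
Check: V = 1.53 m/s, Re = 1.12×10^6, f = 0.01571, h_f = 6.84 m ≈ 7.42 m ✓

D ≈ 363 mm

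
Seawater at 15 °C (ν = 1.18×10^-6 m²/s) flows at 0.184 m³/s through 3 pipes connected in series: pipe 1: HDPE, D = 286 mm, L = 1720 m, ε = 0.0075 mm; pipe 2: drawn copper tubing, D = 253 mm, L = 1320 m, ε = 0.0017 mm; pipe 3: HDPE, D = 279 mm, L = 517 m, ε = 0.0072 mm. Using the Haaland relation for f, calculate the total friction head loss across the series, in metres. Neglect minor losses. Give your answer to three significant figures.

Pipe 1: V = 2.864 m/s, Re = 6.94×10^5, ε/D = 2.62×10^-5, f = 0.01272, h_1 = f(L/D)V²/2g = 31.99 m
Pipe 2: V = 3.660 m/s, Re = 7.85×10^5, ε/D = 6.72×10^-6, f = 0.01217, h_2 = f(L/D)V²/2g = 43.36 m
Pipe 3: V = 3.010 m/s, Re = 7.12×10^5, ε/D = 2.58×10^-5, f = 0.01267, h_3 = f(L/D)V²/2g = 10.84 m
Series → Q common, losses add: H = Σh = 86.19 m

H ≈ 86.2 m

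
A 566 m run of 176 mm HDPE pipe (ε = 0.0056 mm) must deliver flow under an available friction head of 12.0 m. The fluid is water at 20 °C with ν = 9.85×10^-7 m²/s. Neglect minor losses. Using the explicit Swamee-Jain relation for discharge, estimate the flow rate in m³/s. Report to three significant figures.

Q ≈ 0.0555 m³/s

Swamee-Jain (Type II): Q = -0.965·√(gD⁵h_f/L)·ln[ε/(3.7D) + √(3.17ν²L/(gD³h_f))]
√(gD⁵h_f/L) = √(9.81·0.176⁵·12.0/566) = 0.005927
ε/(3.7D) = 8.60×10^-6; √(3.17ν²L/(gD³h_f)) = 5.21×10^-5
Q = -0.965·0.005927·ln(6.068×10^-5) = 0.05553 m³/s
Check: V = 2.28 m/s, Re = 4.08×10^5, f = 0.01402, h_f = 12.0 m ≈ 12.0 m ✓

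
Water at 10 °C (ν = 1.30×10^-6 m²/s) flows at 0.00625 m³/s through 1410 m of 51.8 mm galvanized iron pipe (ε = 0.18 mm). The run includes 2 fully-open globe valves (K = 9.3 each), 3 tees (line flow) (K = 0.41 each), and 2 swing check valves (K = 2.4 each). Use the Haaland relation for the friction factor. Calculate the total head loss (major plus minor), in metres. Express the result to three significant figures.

H_L ≈ 356 m

V = 4Q/(πD²) = 2.966 m/s; V²/2g = 0.4483 m
Re = 1.18×10^5, ε/D = 0.00347 → f = 0.02824 (Haaland)
Major: h_f = f(L/D)·V²/2g = 0.02824·27220·0.4483 = 344.7 m
Minor: ΣK = 24.6; h_m = ΣK·V²/2g = 11.04 m
Total H_L = 344.7 + 11.04 = 355.7 m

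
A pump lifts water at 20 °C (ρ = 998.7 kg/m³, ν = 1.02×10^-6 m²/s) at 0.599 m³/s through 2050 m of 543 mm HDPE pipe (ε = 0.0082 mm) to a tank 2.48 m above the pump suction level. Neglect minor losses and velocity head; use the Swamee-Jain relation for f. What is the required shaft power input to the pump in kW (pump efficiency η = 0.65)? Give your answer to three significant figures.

P_shaft ≈ 155 kW

V = 4Q/(πD²) = 2.587 m/s; Re = 1.38×10^6; ε/D = 1.51×10^-5; f = 0.01145
h_f = f(L/D)V²/2g = 14.74 m
Total head H = z + h_f = 2.48 + 14.74 = 17.22 m
P_hyd = ρgQH = 998.7·9.81·0.599·17.22 = 101.0 kW
P_shaft = P_hyd/η = 101.0/0.65 = 155.4 kW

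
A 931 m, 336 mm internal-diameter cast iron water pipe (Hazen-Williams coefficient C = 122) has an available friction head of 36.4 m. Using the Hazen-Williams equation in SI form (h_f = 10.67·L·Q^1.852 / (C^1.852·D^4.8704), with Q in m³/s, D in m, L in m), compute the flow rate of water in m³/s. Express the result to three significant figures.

Rearranging: Q = [h_f·C^1.852·D^4.8704 / (10.67·L)]^(1/1.852)
Q = [36.4·122^1.852·0.336^4.8704 / (10.67·931)]^0.540 = 0.3353 m³/s

Q ≈ 0.335 m³/s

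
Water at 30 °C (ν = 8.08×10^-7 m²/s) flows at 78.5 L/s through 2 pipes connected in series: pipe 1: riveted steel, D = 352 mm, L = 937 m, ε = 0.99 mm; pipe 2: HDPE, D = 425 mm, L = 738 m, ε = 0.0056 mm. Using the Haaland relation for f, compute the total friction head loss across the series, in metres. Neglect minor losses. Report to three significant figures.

H ≈ 2.70 m

Pipe 1: V = 0.8067 m/s, Re = 3.51×10^5, ε/D = 0.00281, f = 0.02611, h_1 = f(L/D)V²/2g = 2.305 m
Pipe 2: V = 0.5534 m/s, Re = 2.91×10^5, ε/D = 1.32×10^-5, f = 0.01453, h_2 = f(L/D)V²/2g = 0.3937 m
Series → Q common, losses add: H = Σh = 2.699 m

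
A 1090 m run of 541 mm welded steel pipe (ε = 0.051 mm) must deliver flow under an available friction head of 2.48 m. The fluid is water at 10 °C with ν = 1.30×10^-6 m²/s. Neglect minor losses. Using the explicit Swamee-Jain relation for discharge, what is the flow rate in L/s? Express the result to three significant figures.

Swamee-Jain (Type II): Q = -0.965·√(gD⁵h_f/L)·ln[ε/(3.7D) + √(3.17ν²L/(gD³h_f))]
√(gD⁵h_f/L) = √(9.81·0.541⁵·2.48/1090) = 0.03216
ε/(3.7D) = 2.55×10^-5; √(3.17ν²L/(gD³h_f)) = 3.89×10^-5
Q = -0.965·0.03216·ln(6.441×10^-5) = 0.2995 m³/s
Check: V = 1.30 m/s, Re = 5.42×10^5, f = 0.01427, h_f = 2.49 m ≈ 2.48 m ✓

Q ≈ 300 L/s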